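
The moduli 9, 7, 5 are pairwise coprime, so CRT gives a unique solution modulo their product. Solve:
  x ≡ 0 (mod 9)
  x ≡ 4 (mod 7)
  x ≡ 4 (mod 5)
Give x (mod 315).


Moduli 9, 7, 5 are pairwise coprime; by CRT there is a unique solution modulo M = 9 · 7 · 5 = 315.
Solve pairwise, accumulating the modulus:
  Start with x ≡ 0 (mod 9).
  Combine with x ≡ 4 (mod 7): since gcd(9, 7) = 1, we get a unique residue mod 63.
    Write x = 0 + 9·t and substitute into x ≡ 4 (mod 7): 9·t ≡ 4 − 0 = 4 (mod 7).
    Reduce coefficients mod 7: 2·t ≡ 4 (mod 7).
    The inverse of 2 mod 7 is 4 (since 2·4 = 8 = 1·7 + 1), so t ≡ 4·4 = 16 ≡ 2 (mod 7).
    Then x = 0 + 9·2 = 18, valid modulo lcm(9, 7) = 63: x ≡ 18 (mod 63).
  Combine with x ≡ 4 (mod 5): since gcd(63, 5) = 1, we get a unique residue mod 315.
    Write x = 18 + 63·t and substitute into x ≡ 4 (mod 5): 63·t ≡ 4 − 18 = -14 (mod 5).
    Reduce coefficients mod 5: 3·t ≡ 1 (mod 5).
    The inverse of 3 mod 5 is 2 (since 3·2 = 6 = 1·5 + 1), so t ≡ 2·1 = 2 ≡ 2 (mod 5).
    Then x = 18 + 63·2 = 144, valid modulo lcm(63, 5) = 315: x ≡ 144 (mod 315).
Verify: 144 mod 9 = 0 ✓, 144 mod 7 = 4 ✓, 144 mod 5 = 4 ✓.

x ≡ 144 (mod 315).


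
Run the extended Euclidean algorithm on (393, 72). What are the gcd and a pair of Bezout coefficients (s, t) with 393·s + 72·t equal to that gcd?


Euclidean algorithm on (393, 72) — divide until remainder is 0:
  393 = 5 · 72 + 33
  72 = 2 · 33 + 6
  33 = 5 · 6 + 3
  6 = 2 · 3 + 0
gcd(393, 72) = 3.
Track Bezout coefficients alongside the remainders: start with r₀ = 393 = a·1 + b·0 (s = 1, t = 0) and r₁ = 72 = a·0 + b·1 (s = 0, t = 1); each new remainder r_{k+1} = r_{k-1} − q_k·r_k inherits s_{k+1} = s_{k-1} − q_k·s_k, t_{k+1} = t_{k-1} − q_k·t_k, so r_k = a·s_k + b·t_k at every step:
  q = 5: r = 33, s = 1 − 5·0 = 1, t = 0 − 5·1 = -5  (check: 393·1 + 72·(-5) = 33)
  q = 2: r = 6, s = 0 − 2·1 = -2, t = 1 − 2·(-5) = 11  (check: 393·(-2) + 72·11 = 6)
  q = 5: r = 3, s = 1 − 5·(-2) = 11, t = -5 − 5·11 = -60  (check: 393·11 + 72·(-60) = 3)
The row with r = 3 (the gcd) gives the Bezout coefficients s = 11, t = -60.
Result: 393 · (11) + 72 · (-60) = 3.

gcd(393, 72) = 3; s = 11, t = -60 (check: 393·11 + 72·(-60) = 3).


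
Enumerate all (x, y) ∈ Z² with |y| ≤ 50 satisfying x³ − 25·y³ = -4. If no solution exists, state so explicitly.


The equation is x³ - 25y³ = -4. For fixed y, x³ = 25·y³ − 4, so a solution requires the RHS to be a perfect cube.
Strategy: iterate y from -50 to 50, compute RHS = 25·y³ − 4, and check whether it is a (positive or negative) perfect cube.
Check small values of y:
  y = 0: RHS = -4 is not a perfect cube.
  y = 1: RHS = 21 is not a perfect cube.
  y = -1: RHS = -29 is not a perfect cube.
  y = 2: RHS = 196 is not a perfect cube.
  y = -2: RHS = -204 is not a perfect cube.
  y = 3: RHS = 671 is not a perfect cube.
  y = -3: RHS = -679 is not a perfect cube.
Continuing the search up to |y| = 50 finds no solutions either.
No (x, y) in the scanned range satisfies the equation.

No integer solutions with |y| ≤ 50.


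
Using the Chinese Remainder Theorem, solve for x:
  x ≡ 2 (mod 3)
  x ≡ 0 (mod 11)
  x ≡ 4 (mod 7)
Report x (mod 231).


Moduli 3, 11, 7 are pairwise coprime; by CRT there is a unique solution modulo M = 3 · 11 · 7 = 231.
Solve pairwise, accumulating the modulus:
  Start with x ≡ 2 (mod 3).
  Combine with x ≡ 0 (mod 11): since gcd(3, 11) = 1, we get a unique residue mod 33.
    Write x = 2 + 3·t and substitute into x ≡ 0 (mod 11): 3·t ≡ 0 − 2 = -2 (mod 11).
    Reduce coefficients mod 11: 3·t ≡ 9 (mod 11).
    The inverse of 3 mod 11 is 4 (since 3·4 = 12 = 1·11 + 1), so t ≡ 4·9 = 36 ≡ 3 (mod 11).
    Then x = 2 + 3·3 = 11, valid modulo lcm(3, 11) = 33: x ≡ 11 (mod 33).
  Combine with x ≡ 4 (mod 7): since gcd(33, 7) = 1, we get a unique residue mod 231.
    Write x = 11 + 33·t and substitute into x ≡ 4 (mod 7): 33·t ≡ 4 − 11 = -7 (mod 7).
    Reduce coefficients mod 7: 5·t ≡ 0 (mod 7).
    The inverse of 5 mod 7 is 3 (since 5·3 = 15 = 2·7 + 1), so t ≡ 3·0 = 0 ≡ 0 (mod 7).
    Then x = 11 + 33·0 = 11, valid modulo lcm(33, 7) = 231: x ≡ 11 (mod 231).
Verify: 11 mod 3 = 2 ✓, 11 mod 11 = 0 ✓, 11 mod 7 = 4 ✓.

x ≡ 11 (mod 231).


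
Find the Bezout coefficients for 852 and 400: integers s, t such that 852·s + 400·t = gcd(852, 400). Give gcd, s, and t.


Euclidean algorithm on (852, 400) — divide until remainder is 0:
  852 = 2 · 400 + 52
  400 = 7 · 52 + 36
  52 = 1 · 36 + 16
  36 = 2 · 16 + 4
  16 = 4 · 4 + 0
gcd(852, 400) = 4.
Track Bezout coefficients alongside the remainders: start with r₀ = 852 = a·1 + b·0 (s = 1, t = 0) and r₁ = 400 = a·0 + b·1 (s = 0, t = 1); each new remainder r_{k+1} = r_{k-1} − q_k·r_k inherits s_{k+1} = s_{k-1} − q_k·s_k, t_{k+1} = t_{k-1} − q_k·t_k, so r_k = a·s_k + b·t_k at every step:
  q = 2: r = 52, s = 1 − 2·0 = 1, t = 0 − 2·1 = -2  (check: 852·1 + 400·(-2) = 52)
  q = 7: r = 36, s = 0 − 7·1 = -7, t = 1 − 7·(-2) = 15  (check: 852·(-7) + 400·15 = 36)
  q = 1: r = 16, s = 1 − 1·(-7) = 8, t = -2 − 1·15 = -17  (check: 852·8 + 400·(-17) = 16)
  q = 2: r = 4, s = -7 − 2·8 = -23, t = 15 − 2·(-17) = 49  (check: 852·(-23) + 400·49 = 4)
The row with r = 4 (the gcd) gives the Bezout coefficients s = -23, t = 49.
Result: 852 · (-23) + 400 · (49) = 4.

gcd(852, 400) = 4; s = -23, t = 49 (check: 852·(-23) + 400·49 = 4).


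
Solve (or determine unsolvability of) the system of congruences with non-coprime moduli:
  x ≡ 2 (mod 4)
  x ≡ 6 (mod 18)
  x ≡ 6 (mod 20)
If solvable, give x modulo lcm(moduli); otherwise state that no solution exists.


Moduli 4, 18, 20 are not pairwise coprime, so CRT works modulo lcm(m_i) when all pairwise compatibility conditions hold.
Pairwise compatibility: gcd(m_i, m_j) must divide a_i - a_j for every pair.
Merge one congruence at a time:
  Start: x ≡ 2 (mod 4).
  Combine with x ≡ 6 (mod 18): gcd(4, 18) = 2; 6 - 2 = 4, which IS divisible by 2, so compatible.
    Write x = 2 + 4·t and substitute into x ≡ 6 (mod 18): 4·t ≡ 6 − 2 = 4 (mod 18).
    Divide the congruence (and modulus) by g = 2: 2·t ≡ 2 (mod 9).
    The inverse of 2 mod 9 is 5 (since 2·5 = 10 = 1·9 + 1), so t ≡ 5·2 = 10 ≡ 1 (mod 9).
    Then x = 2 + 4·1 = 6, valid modulo lcm(4, 18) = 36: x ≡ 6 (mod 36).
  Combine with x ≡ 6 (mod 20): gcd(36, 20) = 4; 6 - 6 = 0, which IS divisible by 4, so compatible.
    Write x = 6 + 36·t and substitute into x ≡ 6 (mod 20): 36·t ≡ 6 − 6 = 0 (mod 20).
    Divide the congruence (and modulus) by g = 4: 9·t ≡ 0 (mod 5).
    Reduce coefficients mod 5: 4·t ≡ 0 (mod 5).
    The inverse of 4 mod 5 is 4 (since 4·4 = 16 = 3·5 + 1), so t ≡ 4·0 = 0 ≡ 0 (mod 5).
    Then x = 6 + 36·0 = 6, valid modulo lcm(36, 20) = 180: x ≡ 6 (mod 180).
Verify: 6 mod 4 = 2, 6 mod 18 = 6, 6 mod 20 = 6.

x ≡ 6 (mod 180).


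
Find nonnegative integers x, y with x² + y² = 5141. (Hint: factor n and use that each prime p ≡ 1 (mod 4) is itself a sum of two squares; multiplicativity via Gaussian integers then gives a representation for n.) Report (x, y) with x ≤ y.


Step 1: Factor n = 5141 = 53 · 97.
Step 2: Check the mod-4 condition on each prime factor: 53 ≡ 1 (mod 4), exponent 1; 97 ≡ 1 (mod 4), exponent 1.
All primes ≡ 3 (mod 4) appear to even exponent (or don't appear), so by the two-squares theorem n IS expressible as a sum of two squares.
Step 3: Build a representation. Here n = 53 · 97 is a product of primes ≡ 1 (mod 4). Each prime p ≡ 1 (mod 4) is itself a sum of two squares; find a² by testing p − a² for a perfect square:
  53: 53 − 1² = 52, 53 − 2² = 49 = 7² ⇒ 53 = 2² + 7².
  97: 97 − 1² = 96, 97 − 2² = 93, 97 − 3² = 88, 97 − 4² = 81 = 9² ⇒ 97 = 4² + 9².
  Combine using the Brahmagupta–Fibonacci identity (a² + b²)(c² + d²) = (ac − bd)² + (ad + bc)² = (ac + bd)² + (ad − bc)²:
  53 · 97 = 5141: from (2² + 7²)(4² + 9²), take (2·4 − 7·9, 2·9 + 7·4) = (8 − 63, 18 + 28) = (-55, 46); dropping signs (only squares matter) gives (55, 46); check 55² + 46² = 3025 + 2116 = 5141 ✓.
Step 4: Order so x ≤ y and verify: 46² + 55² = 2116 + 3025 = 5141 = n. ✓

n = 5141 = 46² + 55² (one valid representation with x ≤ y).


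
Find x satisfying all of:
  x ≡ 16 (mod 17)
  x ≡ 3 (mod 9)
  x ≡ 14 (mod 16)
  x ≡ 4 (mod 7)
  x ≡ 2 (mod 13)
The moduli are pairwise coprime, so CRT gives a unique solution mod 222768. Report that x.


Product of moduli M = 17 · 9 · 16 · 7 · 13 = 222768.
Merge one congruence at a time:
  Start: x ≡ 16 (mod 17).
  Combine with x ≡ 3 (mod 9); new modulus lcm = 153.
    Write x = 16 + 17·t and substitute into x ≡ 3 (mod 9): 17·t ≡ 3 − 16 = -13 (mod 9).
    Reduce coefficients mod 9: 8·t ≡ 5 (mod 9).
    The inverse of 8 mod 9 is 8 (since 8·8 = 64 = 7·9 + 1), so t ≡ 8·5 = 40 ≡ 4 (mod 9).
    Then x = 16 + 17·4 = 84, valid modulo lcm(17, 9) = 153: x ≡ 84 (mod 153).
  Combine with x ≡ 14 (mod 16); new modulus lcm = 2448.
    Write x = 84 + 153·t and substitute into x ≡ 14 (mod 16): 153·t ≡ 14 − 84 = -70 (mod 16).
    Reduce coefficients mod 16: 9·t ≡ 10 (mod 16).
    The inverse of 9 mod 16 is 9 (since 9·9 = 81 = 5·16 + 1), so t ≡ 9·10 = 90 ≡ 10 (mod 16).
    Then x = 84 + 153·10 = 1614, valid modulo lcm(153, 16) = 2448: x ≡ 1614 (mod 2448).
  Combine with x ≡ 4 (mod 7); new modulus lcm = 17136.
    Write x = 1614 + 2448·t and substitute into x ≡ 4 (mod 7): 2448·t ≡ 4 − 1614 = -1610 (mod 7).
    Reduce coefficients mod 7: 5·t ≡ 0 (mod 7).
    The inverse of 5 mod 7 is 3 (since 5·3 = 15 = 2·7 + 1), so t ≡ 3·0 = 0 ≡ 0 (mod 7).
    Then x = 1614 + 2448·0 = 1614, valid modulo lcm(2448, 7) = 17136: x ≡ 1614 (mod 17136).
  Combine with x ≡ 2 (mod 13); new modulus lcm = 222768.
    Write x = 1614 + 17136·t and substitute into x ≡ 2 (mod 13): 17136·t ≡ 2 − 1614 = -1612 (mod 13).
    Reduce coefficients mod 13: 2·t ≡ 0 (mod 13).
    The inverse of 2 mod 13 is 7 (since 2·7 = 14 = 1·13 + 1), so t ≡ 7·0 = 0 ≡ 0 (mod 13).
    Then x = 1614 + 17136·0 = 1614, valid modulo lcm(17136, 13) = 222768: x ≡ 1614 (mod 222768).
Verify against each original: 1614 mod 17 = 16, 1614 mod 9 = 3, 1614 mod 16 = 14, 1614 mod 7 = 4, 1614 mod 13 = 2.

x ≡ 1614 (mod 222768).


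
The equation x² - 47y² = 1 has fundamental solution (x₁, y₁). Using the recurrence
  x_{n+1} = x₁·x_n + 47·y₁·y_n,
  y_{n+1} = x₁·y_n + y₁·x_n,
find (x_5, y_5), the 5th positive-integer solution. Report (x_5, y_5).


Step 1: Find the fundamental solution (x₁, y₁) of x² - 47y² = 1.
  Expand √47 as a continued fraction. a₀ = ⌊√47⌋ = 6; iterate m_{k+1} = d_k·a_k − m_k, d_{k+1} = (47 − m_{k+1}²)/d_k, a_{k+1} = ⌊(a₀ + m_{k+1})/d_{k+1}⌋ (starting m₀ = 0, d₀ = 1), with convergents p_k = a_k·p_{k-1} + p_{k-2}, q_k = a_k·q_{k-1} + q_{k-2} (p₋₁ = 1, q₋₁ = 0):
  k = 0: a₀ = 6; p₀/q₀ = 6/1; p₀² − 47·q₀² = 36 − 47 = -11.
  k = 1: m = 6, d = 11, a = ⌊(6 + 6)/11⌋ = 1; p/q = (1·6 + 1)/(1·1 + 0) = 7/1; p² − 47·q² = 49 − 47 = 2.
  k = 2: m = 5, d = 2, a = ⌊(6 + 5)/2⌋ = 5; p/q = (5·7 + 6)/(5·1 + 1) = 41/6; p² − 47·q² = 1681 − 1692 = -11.
  k = 3: m = 5, d = 11, a = ⌊(6 + 5)/11⌋ = 1; p/q = (1·41 + 7)/(1·6 + 1) = 48/7; p² − 47·q² = 2304 − 2303 = 1.
  The first convergent with p² − 47·q² = 1 gives the fundamental solution (x₁, y₁) = (48, 7).
Step 2: Apply the recurrence (x_{n+1}, y_{n+1}) = (x₁x_n + 47y₁y_n, x₁y_n + y₁x_n) repeatedly.
  From (x_1, y_1) = (48, 7): x_2 = 48·48 + 47·7·7 = 4607; y_2 = 48·7 + 7·48 = 672.
  From (x_2, y_2) = (4607, 672): x_3 = 48·4607 + 47·7·672 = 442224; y_3 = 48·672 + 7·4607 = 64505.
  From (x_3, y_3) = (442224, 64505): x_4 = 48·442224 + 47·7·64505 = 42448897; y_4 = 48·64505 + 7·442224 = 6191808.
  From (x_4, y_4) = (42448897, 6191808): x_5 = 48·42448897 + 47·7·6191808 = 4074651888; y_5 = 48·6191808 + 7·42448897 = 594349063.
Step 3: Verify x_5² - 47·y_5² = 16602788008381964544 - 16602788008381964543 = 1 (should be 1). ✓

(x_1, y_1) = (48, 7); (x_5, y_5) = (4074651888, 594349063).


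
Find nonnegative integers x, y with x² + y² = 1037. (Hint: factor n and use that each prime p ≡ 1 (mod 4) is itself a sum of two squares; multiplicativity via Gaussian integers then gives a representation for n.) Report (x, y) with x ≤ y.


Step 1: Factor n = 1037 = 17 · 61.
Step 2: Check the mod-4 condition on each prime factor: 17 ≡ 1 (mod 4), exponent 1; 61 ≡ 1 (mod 4), exponent 1.
All primes ≡ 3 (mod 4) appear to even exponent (or don't appear), so by the two-squares theorem n IS expressible as a sum of two squares.
Step 3: Build a representation. Here n = 17 · 61 is a product of primes ≡ 1 (mod 4). Each prime p ≡ 1 (mod 4) is itself a sum of two squares; find a² by testing p − a² for a perfect square:
  17: 17 − 1² = 16 = 4² ⇒ 17 = 1² + 4².
  61: 61 − 1² = 60, 61 − 2² = 57, 61 − 3² = 52, 61 − 4² = 45, 61 − 5² = 36 = 6² ⇒ 61 = 5² + 6².
  Combine using the Brahmagupta–Fibonacci identity (a² + b²)(c² + d²) = (ac − bd)² + (ad + bc)² = (ac + bd)² + (ad − bc)²:
  17 · 61 = 1037: from (1² + 4²)(5² + 6²), take (1·5 − 4·6, 1·6 + 4·5) = (5 − 24, 6 + 20) = (-19, 26); dropping signs (only squares matter) gives (19, 26); check 19² + 26² = 361 + 676 = 1037 ✓.
Step 4: Order so x ≤ y and verify: 19² + 26² = 361 + 676 = 1037 = n. ✓

n = 1037 = 19² + 26² (one valid representation with x ≤ y).


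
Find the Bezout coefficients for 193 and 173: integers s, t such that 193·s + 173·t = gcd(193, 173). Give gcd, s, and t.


Euclidean algorithm on (193, 173) — divide until remainder is 0:
  193 = 1 · 173 + 20
  173 = 8 · 20 + 13
  20 = 1 · 13 + 7
  13 = 1 · 7 + 6
  7 = 1 · 6 + 1
  6 = 6 · 1 + 0
gcd(193, 173) = 1.
Track Bezout coefficients alongside the remainders: start with r₀ = 193 = a·1 + b·0 (s = 1, t = 0) and r₁ = 173 = a·0 + b·1 (s = 0, t = 1); each new remainder r_{k+1} = r_{k-1} − q_k·r_k inherits s_{k+1} = s_{k-1} − q_k·s_k, t_{k+1} = t_{k-1} − q_k·t_k, so r_k = a·s_k + b·t_k at every step:
  q = 1: r = 20, s = 1 − 1·0 = 1, t = 0 − 1·1 = -1  (check: 193·1 + 173·(-1) = 20)
  q = 8: r = 13, s = 0 − 8·1 = -8, t = 1 − 8·(-1) = 9  (check: 193·(-8) + 173·9 = 13)
  q = 1: r = 7, s = 1 − 1·(-8) = 9, t = -1 − 1·9 = -10  (check: 193·9 + 173·(-10) = 7)
  q = 1: r = 6, s = -8 − 1·9 = -17, t = 9 − 1·(-10) = 19  (check: 193·(-17) + 173·19 = 6)
  q = 1: r = 1, s = 9 − 1·(-17) = 26, t = -10 − 1·19 = -29  (check: 193·26 + 173·(-29) = 1)
The row with r = 1 (the gcd) gives the Bezout coefficients s = 26, t = -29.
Result: 193 · (26) + 173 · (-29) = 1.

gcd(193, 173) = 1; s = 26, t = -29 (check: 193·26 + 173·(-29) = 1).


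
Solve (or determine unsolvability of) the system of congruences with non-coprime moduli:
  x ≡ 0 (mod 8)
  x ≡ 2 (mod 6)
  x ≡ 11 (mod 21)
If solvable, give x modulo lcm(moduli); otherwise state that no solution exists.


Moduli 8, 6, 21 are not pairwise coprime, so CRT works modulo lcm(m_i) when all pairwise compatibility conditions hold.
Pairwise compatibility: gcd(m_i, m_j) must divide a_i - a_j for every pair.
Merge one congruence at a time:
  Start: x ≡ 0 (mod 8).
  Combine with x ≡ 2 (mod 6): gcd(8, 6) = 2; 2 - 0 = 2, which IS divisible by 2, so compatible.
    Write x = 0 + 8·t and substitute into x ≡ 2 (mod 6): 8·t ≡ 2 − 0 = 2 (mod 6).
    Divide the congruence (and modulus) by g = 2: 4·t ≡ 1 (mod 3).
    Reduce coefficients mod 3: 1·t ≡ 1 (mod 3).
    So t ≡ 1 (mod 3).
    Then x = 0 + 8·1 = 8, valid modulo lcm(8, 6) = 24: x ≡ 8 (mod 24).
  Combine with x ≡ 11 (mod 21): gcd(24, 21) = 3; 11 - 8 = 3, which IS divisible by 3, so compatible.
    Write x = 8 + 24·t and substitute into x ≡ 11 (mod 21): 24·t ≡ 11 − 8 = 3 (mod 21).
    Divide the congruence (and modulus) by g = 3: 8·t ≡ 1 (mod 7).
    Reduce coefficients mod 7: 1·t ≡ 1 (mod 7).
    So t ≡ 1 (mod 7).
    Then x = 8 + 24·1 = 32, valid modulo lcm(24, 21) = 168: x ≡ 32 (mod 168).
Verify: 32 mod 8 = 0, 32 mod 6 = 2, 32 mod 21 = 11.

x ≡ 32 (mod 168).


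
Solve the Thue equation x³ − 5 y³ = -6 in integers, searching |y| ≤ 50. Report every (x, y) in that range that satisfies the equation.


The equation is x³ - 5y³ = -6. For fixed y, x³ = 5·y³ − 6, so a solution requires the RHS to be a perfect cube.
Strategy: iterate y from -50 to 50, compute RHS = 5·y³ − 6, and check whether it is a (positive or negative) perfect cube.
Check small values of y:
  y = 0: RHS = -6 is not a perfect cube.
  y = 1: RHS = -1 = (-1)³ ⇒ x = -1 works.
  y = -1: RHS = -11 is not a perfect cube.
  y = 2: RHS = 34 is not a perfect cube.
  y = -2: RHS = -46 is not a perfect cube.
  y = 3: RHS = 129 is not a perfect cube.
  y = -3: RHS = -141 is not a perfect cube.
Continuing the search up to |y| = 50 finds no further solutions beyond those listed.
Collected solutions: (-1, 1).

Solutions (with |y| ≤ 50): (-1, 1).


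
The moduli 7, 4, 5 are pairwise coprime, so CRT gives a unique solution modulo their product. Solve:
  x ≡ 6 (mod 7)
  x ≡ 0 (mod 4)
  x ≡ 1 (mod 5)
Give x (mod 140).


Moduli 7, 4, 5 are pairwise coprime; by CRT there is a unique solution modulo M = 7 · 4 · 5 = 140.
Solve pairwise, accumulating the modulus:
  Start with x ≡ 6 (mod 7).
  Combine with x ≡ 0 (mod 4): since gcd(7, 4) = 1, we get a unique residue mod 28.
    Write x = 6 + 7·t and substitute into x ≡ 0 (mod 4): 7·t ≡ 0 − 6 = -6 (mod 4).
    Reduce coefficients mod 4: 3·t ≡ 2 (mod 4).
    The inverse of 3 mod 4 is 3 (since 3·3 = 9 = 2·4 + 1), so t ≡ 3·2 = 6 ≡ 2 (mod 4).
    Then x = 6 + 7·2 = 20, valid modulo lcm(7, 4) = 28: x ≡ 20 (mod 28).
  Combine with x ≡ 1 (mod 5): since gcd(28, 5) = 1, we get a unique residue mod 140.
    Write x = 20 + 28·t and substitute into x ≡ 1 (mod 5): 28·t ≡ 1 − 20 = -19 (mod 5).
    Reduce coefficients mod 5: 3·t ≡ 1 (mod 5).
    The inverse of 3 mod 5 is 2 (since 3·2 = 6 = 1·5 + 1), so t ≡ 2·1 = 2 ≡ 2 (mod 5).
    Then x = 20 + 28·2 = 76, valid modulo lcm(28, 5) = 140: x ≡ 76 (mod 140).
Verify: 76 mod 7 = 6 ✓, 76 mod 4 = 0 ✓, 76 mod 5 = 1 ✓.

x ≡ 76 (mod 140).


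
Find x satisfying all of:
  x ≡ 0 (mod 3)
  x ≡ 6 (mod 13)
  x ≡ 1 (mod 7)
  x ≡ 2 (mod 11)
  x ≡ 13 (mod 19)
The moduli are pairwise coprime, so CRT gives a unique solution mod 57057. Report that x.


Product of moduli M = 3 · 13 · 7 · 11 · 19 = 57057.
Merge one congruence at a time:
  Start: x ≡ 0 (mod 3).
  Combine with x ≡ 6 (mod 13); new modulus lcm = 39.
    Write x = 0 + 3·t and substitute into x ≡ 6 (mod 13): 3·t ≡ 6 − 0 = 6 (mod 13).
    The inverse of 3 mod 13 is 9 (since 3·9 = 27 = 2·13 + 1), so t ≡ 9·6 = 54 ≡ 2 (mod 13).
    Then x = 0 + 3·2 = 6, valid modulo lcm(3, 13) = 39: x ≡ 6 (mod 39).
  Combine with x ≡ 1 (mod 7); new modulus lcm = 273.
    Write x = 6 + 39·t and substitute into x ≡ 1 (mod 7): 39·t ≡ 1 − 6 = -5 (mod 7).
    Reduce coefficients mod 7: 4·t ≡ 2 (mod 7).
    The inverse of 4 mod 7 is 2 (since 4·2 = 8 = 1·7 + 1), so t ≡ 2·2 = 4 ≡ 4 (mod 7).
    Then x = 6 + 39·4 = 162, valid modulo lcm(39, 7) = 273: x ≡ 162 (mod 273).
  Combine with x ≡ 2 (mod 11); new modulus lcm = 3003.
    Write x = 162 + 273·t and substitute into x ≡ 2 (mod 11): 273·t ≡ 2 − 162 = -160 (mod 11).
    Reduce coefficients mod 11: 9·t ≡ 5 (mod 11).
    The inverse of 9 mod 11 is 5 (since 9·5 = 45 = 4·11 + 1), so t ≡ 5·5 = 25 ≡ 3 (mod 11).
    Then x = 162 + 273·3 = 981, valid modulo lcm(273, 11) = 3003: x ≡ 981 (mod 3003).
  Combine with x ≡ 13 (mod 19); new modulus lcm = 57057.
    Write x = 981 + 3003·t and substitute into x ≡ 13 (mod 19): 3003·t ≡ 13 − 981 = -968 (mod 19).
    Reduce coefficients mod 19: 1·t ≡ 1 (mod 19).
    So t ≡ 1 (mod 19).
    Then x = 981 + 3003·1 = 3984, valid modulo lcm(3003, 19) = 57057: x ≡ 3984 (mod 57057).
Verify against each original: 3984 mod 3 = 0, 3984 mod 13 = 6, 3984 mod 7 = 1, 3984 mod 11 = 2, 3984 mod 19 = 13.

x ≡ 3984 (mod 57057).


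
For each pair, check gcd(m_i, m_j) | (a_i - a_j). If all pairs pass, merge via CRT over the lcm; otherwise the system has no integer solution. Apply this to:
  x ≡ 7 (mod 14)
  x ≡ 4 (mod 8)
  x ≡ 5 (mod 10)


Moduli 14, 8, 10 are not pairwise coprime, so CRT works modulo lcm(m_i) when all pairwise compatibility conditions hold.
Pairwise compatibility: gcd(m_i, m_j) must divide a_i - a_j for every pair.
Merge one congruence at a time:
  Start: x ≡ 7 (mod 14).
  Combine with x ≡ 4 (mod 8): gcd(14, 8) = 2, and 4 - 7 = -3 is NOT divisible by 2.
    ⇒ system is inconsistent (no integer solution).

No solution (the system is inconsistent).


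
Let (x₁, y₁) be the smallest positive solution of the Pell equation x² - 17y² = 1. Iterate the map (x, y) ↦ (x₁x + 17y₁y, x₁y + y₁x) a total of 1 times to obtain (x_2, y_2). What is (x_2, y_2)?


Step 1: Find the fundamental solution (x₁, y₁) of x² - 17y² = 1.
  Expand √17 as a continued fraction. a₀ = ⌊√17⌋ = 4; iterate m_{k+1} = d_k·a_k − m_k, d_{k+1} = (17 − m_{k+1}²)/d_k, a_{k+1} = ⌊(a₀ + m_{k+1})/d_{k+1}⌋ (starting m₀ = 0, d₀ = 1), with convergents p_k = a_k·p_{k-1} + p_{k-2}, q_k = a_k·q_{k-1} + q_{k-2} (p₋₁ = 1, q₋₁ = 0):
  k = 0: a₀ = 4; p₀/q₀ = 4/1; p₀² − 17·q₀² = 16 − 17 = -1.
  k = 1: m = 4, d = 1, a = ⌊(4 + 4)/1⌋ = 8; p/q = (8·4 + 1)/(8·1 + 0) = 33/8; p² − 17·q² = 1089 − 1088 = 1.
  The first convergent with p² − 17·q² = 1 gives the fundamental solution (x₁, y₁) = (33, 8).
Step 2: Apply the recurrence (x_{n+1}, y_{n+1}) = (x₁x_n + 17y₁y_n, x₁y_n + y₁x_n) repeatedly.
  From (x_1, y_1) = (33, 8): x_2 = 33·33 + 17·8·8 = 2177; y_2 = 33·8 + 8·33 = 528.
Step 3: Verify x_2² - 17·y_2² = 4739329 - 4739328 = 1 (should be 1). ✓

(x_1, y_1) = (33, 8); (x_2, y_2) = (2177, 528).


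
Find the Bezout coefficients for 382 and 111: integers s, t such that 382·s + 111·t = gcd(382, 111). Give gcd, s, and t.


Euclidean algorithm on (382, 111) — divide until remainder is 0:
  382 = 3 · 111 + 49
  111 = 2 · 49 + 13
  49 = 3 · 13 + 10
  13 = 1 · 10 + 3
  10 = 3 · 3 + 1
  3 = 3 · 1 + 0
gcd(382, 111) = 1.
Track Bezout coefficients alongside the remainders: start with r₀ = 382 = a·1 + b·0 (s = 1, t = 0) and r₁ = 111 = a·0 + b·1 (s = 0, t = 1); each new remainder r_{k+1} = r_{k-1} − q_k·r_k inherits s_{k+1} = s_{k-1} − q_k·s_k, t_{k+1} = t_{k-1} − q_k·t_k, so r_k = a·s_k + b·t_k at every step:
  q = 3: r = 49, s = 1 − 3·0 = 1, t = 0 − 3·1 = -3  (check: 382·1 + 111·(-3) = 49)
  q = 2: r = 13, s = 0 − 2·1 = -2, t = 1 − 2·(-3) = 7  (check: 382·(-2) + 111·7 = 13)
  q = 3: r = 10, s = 1 − 3·(-2) = 7, t = -3 − 3·7 = -24  (check: 382·7 + 111·(-24) = 10)
  q = 1: r = 3, s = -2 − 1·7 = -9, t = 7 − 1·(-24) = 31  (check: 382·(-9) + 111·31 = 3)
  q = 3: r = 1, s = 7 − 3·(-9) = 34, t = -24 − 3·31 = -117  (check: 382·34 + 111·(-117) = 1)
The row with r = 1 (the gcd) gives the Bezout coefficients s = 34, t = -117.
Result: 382 · (34) + 111 · (-117) = 1.

gcd(382, 111) = 1; s = 34, t = -117 (check: 382·34 + 111·(-117) = 1).


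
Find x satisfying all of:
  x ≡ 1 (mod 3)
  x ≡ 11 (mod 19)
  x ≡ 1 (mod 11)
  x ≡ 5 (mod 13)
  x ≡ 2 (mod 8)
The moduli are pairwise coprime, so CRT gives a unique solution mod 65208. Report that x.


Product of moduli M = 3 · 19 · 11 · 13 · 8 = 65208.
Merge one congruence at a time:
  Start: x ≡ 1 (mod 3).
  Combine with x ≡ 11 (mod 19); new modulus lcm = 57.
    Write x = 1 + 3·t and substitute into x ≡ 11 (mod 19): 3·t ≡ 11 − 1 = 10 (mod 19).
    The inverse of 3 mod 19 is 13 (since 3·13 = 39 = 2·19 + 1), so t ≡ 13·10 = 130 ≡ 16 (mod 19).
    Then x = 1 + 3·16 = 49, valid modulo lcm(3, 19) = 57: x ≡ 49 (mod 57).
  Combine with x ≡ 1 (mod 11); new modulus lcm = 627.
    Write x = 49 + 57·t and substitute into x ≡ 1 (mod 11): 57·t ≡ 1 − 49 = -48 (mod 11).
    Reduce coefficients mod 11: 2·t ≡ 7 (mod 11).
    The inverse of 2 mod 11 is 6 (since 2·6 = 12 = 1·11 + 1), so t ≡ 6·7 = 42 ≡ 9 (mod 11).
    Then x = 49 + 57·9 = 562, valid modulo lcm(57, 11) = 627: x ≡ 562 (mod 627).
  Combine with x ≡ 5 (mod 13); new modulus lcm = 8151.
    Write x = 562 + 627·t and substitute into x ≡ 5 (mod 13): 627·t ≡ 5 − 562 = -557 (mod 13).
    Reduce coefficients mod 13: 3·t ≡ 2 (mod 13).
    The inverse of 3 mod 13 is 9 (since 3·9 = 27 = 2·13 + 1), so t ≡ 9·2 = 18 ≡ 5 (mod 13).
    Then x = 562 + 627·5 = 3697, valid modulo lcm(627, 13) = 8151: x ≡ 3697 (mod 8151).
  Combine with x ≡ 2 (mod 8); new modulus lcm = 65208.
    Write x = 3697 + 8151·t and substitute into x ≡ 2 (mod 8): 8151·t ≡ 2 − 3697 = -3695 (mod 8).
    Reduce coefficients mod 8: 7·t ≡ 1 (mod 8).
    The inverse of 7 mod 8 is 7 (since 7·7 = 49 = 6·8 + 1), so t ≡ 7·1 = 7 ≡ 7 (mod 8).
    Then x = 3697 + 8151·7 = 60754, valid modulo lcm(8151, 8) = 65208: x ≡ 60754 (mod 65208).
Verify against each original: 60754 mod 3 = 1, 60754 mod 19 = 11, 60754 mod 11 = 1, 60754 mod 13 = 5, 60754 mod 8 = 2.

x ≡ 60754 (mod 65208).


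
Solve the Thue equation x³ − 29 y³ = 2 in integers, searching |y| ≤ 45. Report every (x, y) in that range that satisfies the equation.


The equation is x³ - 29y³ = 2. For fixed y, x³ = 29·y³ + 2, so a solution requires the RHS to be a perfect cube.
Strategy: iterate y from -45 to 45, compute RHS = 29·y³ + 2, and check whether it is a (positive or negative) perfect cube.
Check small values of y:
  y = 0: RHS = 2 is not a perfect cube.
  y = 1: RHS = 31 is not a perfect cube.
  y = -1: RHS = -27 = (-3)³ ⇒ x = -3 works.
  y = 2: RHS = 234 is not a perfect cube.
  y = -2: RHS = -230 is not a perfect cube.
  y = 3: RHS = 785 is not a perfect cube.
  y = -3: RHS = -781 is not a perfect cube.
Continuing the search up to |y| = 45 finds no further solutions beyond those listed.
Collected solutions: (-3, -1).

Solutions (with |y| ≤ 45): (-3, -1).


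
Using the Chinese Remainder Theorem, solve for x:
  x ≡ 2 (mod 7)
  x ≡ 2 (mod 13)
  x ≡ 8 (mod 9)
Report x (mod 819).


Moduli 7, 13, 9 are pairwise coprime; by CRT there is a unique solution modulo M = 7 · 13 · 9 = 819.
Solve pairwise, accumulating the modulus:
  Start with x ≡ 2 (mod 7).
  Combine with x ≡ 2 (mod 13): since gcd(7, 13) = 1, we get a unique residue mod 91.
    Write x = 2 + 7·t and substitute into x ≡ 2 (mod 13): 7·t ≡ 2 − 2 = 0 (mod 13).
    The inverse of 7 mod 13 is 2 (since 7·2 = 14 = 1·13 + 1), so t ≡ 2·0 = 0 ≡ 0 (mod 13).
    Then x = 2 + 7·0 = 2, valid modulo lcm(7, 13) = 91: x ≡ 2 (mod 91).
  Combine with x ≡ 8 (mod 9): since gcd(91, 9) = 1, we get a unique residue mod 819.
    Write x = 2 + 91·t and substitute into x ≡ 8 (mod 9): 91·t ≡ 8 − 2 = 6 (mod 9).
    Reduce coefficients mod 9: 1·t ≡ 6 (mod 9).
    So t ≡ 6 (mod 9).
    Then x = 2 + 91·6 = 548, valid modulo lcm(91, 9) = 819: x ≡ 548 (mod 819).
Verify: 548 mod 7 = 2 ✓, 548 mod 13 = 2 ✓, 548 mod 9 = 8 ✓.

x ≡ 548 (mod 819).


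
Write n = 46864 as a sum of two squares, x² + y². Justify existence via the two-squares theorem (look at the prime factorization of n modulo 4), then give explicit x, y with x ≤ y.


Step 1: Factor n = 46864 = 2^4 · 29 · 101.
Step 2: Check the mod-4 condition on each prime factor: 2 = 2 (special); 29 ≡ 1 (mod 4), exponent 1; 101 ≡ 1 (mod 4), exponent 1.
All primes ≡ 3 (mod 4) appear to even exponent (or don't appear), so by the two-squares theorem n IS expressible as a sum of two squares.
Step 3: Build a representation. Group n = k² · m with k = 4 and m = 29 · 101 = 2929 (a product of primes ≡ 1 (mod 4)); a representation of m scales to one of n via (k·x)² + (k·y)² = k²(x² + y²). Each prime p ≡ 1 (mod 4) is itself a sum of two squares; find a² by testing p − a² for a perfect square:
  29: 29 − 1² = 28, 29 − 2² = 25 = 5² ⇒ 29 = 2² + 5².
  101: 101 − 1² = 100 = 10² ⇒ 101 = 1² + 10².
  Combine using the Brahmagupta–Fibonacci identity (a² + b²)(c² + d²) = (ac − bd)² + (ad + bc)² = (ac + bd)² + (ad − bc)²:
  29 · 101 = 2929: from (2² + 5²)(1² + 10²), take (2·1 − 5·10, 2·10 + 5·1) = (2 − 50, 20 + 5) = (-48, 25); dropping signs (only squares matter) gives (48, 25); check 48² + 25² = 2304 + 625 = 2929 ✓.
  Scale by k = 4: (4·48, 4·25) = (192, 100).
Step 4: Order so x ≤ y and verify: 100² + 192² = 10000 + 36864 = 46864 = n. ✓

n = 46864 = 100² + 192² (one valid representation with x ≤ y).


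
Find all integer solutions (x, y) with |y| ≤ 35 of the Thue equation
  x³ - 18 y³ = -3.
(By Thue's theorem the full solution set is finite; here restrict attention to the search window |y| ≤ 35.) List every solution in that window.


The equation is x³ - 18y³ = -3. For fixed y, x³ = 18·y³ − 3, so a solution requires the RHS to be a perfect cube.
Strategy: iterate y from -35 to 35, compute RHS = 18·y³ − 3, and check whether it is a (positive or negative) perfect cube.
Check small values of y:
  y = 0: RHS = -3 is not a perfect cube.
  y = 1: RHS = 15 is not a perfect cube.
  y = -1: RHS = -21 is not a perfect cube.
  y = 2: RHS = 141 is not a perfect cube.
  y = -2: RHS = -147 is not a perfect cube.
  y = 3: RHS = 483 is not a perfect cube.
  y = -3: RHS = -489 is not a perfect cube.
Continuing the search up to |y| = 35 finds no solutions either.
No (x, y) in the scanned range satisfies the equation.

No integer solutions with |y| ≤ 35.


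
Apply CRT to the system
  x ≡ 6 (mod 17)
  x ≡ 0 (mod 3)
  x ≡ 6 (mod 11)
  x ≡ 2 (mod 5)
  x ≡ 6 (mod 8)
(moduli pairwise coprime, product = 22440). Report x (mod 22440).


Product of moduli M = 17 · 3 · 11 · 5 · 8 = 22440.
Merge one congruence at a time:
  Start: x ≡ 6 (mod 17).
  Combine with x ≡ 0 (mod 3); new modulus lcm = 51.
    Write x = 6 + 17·t and substitute into x ≡ 0 (mod 3): 17·t ≡ 0 − 6 = -6 (mod 3).
    Reduce coefficients mod 3: 2·t ≡ 0 (mod 3).
    The inverse of 2 mod 3 is 2 (since 2·2 = 4 = 1·3 + 1), so t ≡ 2·0 = 0 ≡ 0 (mod 3).
    Then x = 6 + 17·0 = 6, valid modulo lcm(17, 3) = 51: x ≡ 6 (mod 51).
  Combine with x ≡ 6 (mod 11); new modulus lcm = 561.
    Write x = 6 + 51·t and substitute into x ≡ 6 (mod 11): 51·t ≡ 6 − 6 = 0 (mod 11).
    Reduce coefficients mod 11: 7·t ≡ 0 (mod 11).
    The inverse of 7 mod 11 is 8 (since 7·8 = 56 = 5·11 + 1), so t ≡ 8·0 = 0 ≡ 0 (mod 11).
    Then x = 6 + 51·0 = 6, valid modulo lcm(51, 11) = 561: x ≡ 6 (mod 561).
  Combine with x ≡ 2 (mod 5); new modulus lcm = 2805.
    Write x = 6 + 561·t and substitute into x ≡ 2 (mod 5): 561·t ≡ 2 − 6 = -4 (mod 5).
    Reduce coefficients mod 5: 1·t ≡ 1 (mod 5).
    So t ≡ 1 (mod 5).
    Then x = 6 + 561·1 = 567, valid modulo lcm(561, 5) = 2805: x ≡ 567 (mod 2805).
  Combine with x ≡ 6 (mod 8); new modulus lcm = 22440.
    Write x = 567 + 2805·t and substitute into x ≡ 6 (mod 8): 2805·t ≡ 6 − 567 = -561 (mod 8).
    Reduce coefficients mod 8: 5·t ≡ 7 (mod 8).
    The inverse of 5 mod 8 is 5 (since 5·5 = 25 = 3·8 + 1), so t ≡ 5·7 = 35 ≡ 3 (mod 8).
    Then x = 567 + 2805·3 = 8982, valid modulo lcm(2805, 8) = 22440: x ≡ 8982 (mod 22440).
Verify against each original: 8982 mod 17 = 6, 8982 mod 3 = 0, 8982 mod 11 = 6, 8982 mod 5 = 2, 8982 mod 8 = 6.

x ≡ 8982 (mod 22440).


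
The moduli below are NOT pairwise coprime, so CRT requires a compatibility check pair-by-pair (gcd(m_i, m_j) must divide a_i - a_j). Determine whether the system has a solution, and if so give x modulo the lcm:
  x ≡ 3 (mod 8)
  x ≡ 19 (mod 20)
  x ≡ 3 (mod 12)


Moduli 8, 20, 12 are not pairwise coprime, so CRT works modulo lcm(m_i) when all pairwise compatibility conditions hold.
Pairwise compatibility: gcd(m_i, m_j) must divide a_i - a_j for every pair.
Merge one congruence at a time:
  Start: x ≡ 3 (mod 8).
  Combine with x ≡ 19 (mod 20): gcd(8, 20) = 4; 19 - 3 = 16, which IS divisible by 4, so compatible.
    Write x = 3 + 8·t and substitute into x ≡ 19 (mod 20): 8·t ≡ 19 − 3 = 16 (mod 20).
    Divide the congruence (and modulus) by g = 4: 2·t ≡ 4 (mod 5).
    The inverse of 2 mod 5 is 3 (since 2·3 = 6 = 1·5 + 1), so t ≡ 3·4 = 12 ≡ 2 (mod 5).
    Then x = 3 + 8·2 = 19, valid modulo lcm(8, 20) = 40: x ≡ 19 (mod 40).
  Combine with x ≡ 3 (mod 12): gcd(40, 12) = 4; 3 - 19 = -16, which IS divisible by 4, so compatible.
    Write x = 19 + 40·t and substitute into x ≡ 3 (mod 12): 40·t ≡ 3 − 19 = -16 (mod 12).
    Divide the congruence (and modulus) by g = 4: 10·t ≡ -4 (mod 3).
    Reduce coefficients mod 3: 1·t ≡ 2 (mod 3).
    So t ≡ 2 (mod 3).
    Then x = 19 + 40·2 = 99, valid modulo lcm(40, 12) = 120: x ≡ 99 (mod 120).
Verify: 99 mod 8 = 3, 99 mod 20 = 19, 99 mod 12 = 3.

x ≡ 99 (mod 120).


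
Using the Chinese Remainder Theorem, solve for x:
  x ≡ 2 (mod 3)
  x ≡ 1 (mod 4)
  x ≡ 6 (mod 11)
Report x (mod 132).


Moduli 3, 4, 11 are pairwise coprime; by CRT there is a unique solution modulo M = 3 · 4 · 11 = 132.
Solve pairwise, accumulating the modulus:
  Start with x ≡ 2 (mod 3).
  Combine with x ≡ 1 (mod 4): since gcd(3, 4) = 1, we get a unique residue mod 12.
    Write x = 2 + 3·t and substitute into x ≡ 1 (mod 4): 3·t ≡ 1 − 2 = -1 (mod 4).
    Reduce coefficients mod 4: 3·t ≡ 3 (mod 4).
    The inverse of 3 mod 4 is 3 (since 3·3 = 9 = 2·4 + 1), so t ≡ 3·3 = 9 ≡ 1 (mod 4).
    Then x = 2 + 3·1 = 5, valid modulo lcm(3, 4) = 12: x ≡ 5 (mod 12).
  Combine with x ≡ 6 (mod 11): since gcd(12, 11) = 1, we get a unique residue mod 132.
    Write x = 5 + 12·t and substitute into x ≡ 6 (mod 11): 12·t ≡ 6 − 5 = 1 (mod 11).
    Reduce coefficients mod 11: 1·t ≡ 1 (mod 11).
    So t ≡ 1 (mod 11).
    Then x = 5 + 12·1 = 17, valid modulo lcm(12, 11) = 132: x ≡ 17 (mod 132).
Verify: 17 mod 3 = 2 ✓, 17 mod 4 = 1 ✓, 17 mod 11 = 6 ✓.

x ≡ 17 (mod 132).


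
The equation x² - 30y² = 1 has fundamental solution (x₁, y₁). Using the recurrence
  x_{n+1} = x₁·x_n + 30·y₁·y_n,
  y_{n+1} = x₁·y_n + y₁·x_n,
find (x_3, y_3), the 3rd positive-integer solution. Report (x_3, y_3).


Step 1: Find the fundamental solution (x₁, y₁) of x² - 30y² = 1.
  Expand √30 as a continued fraction. a₀ = ⌊√30⌋ = 5; iterate m_{k+1} = d_k·a_k − m_k, d_{k+1} = (30 − m_{k+1}²)/d_k, a_{k+1} = ⌊(a₀ + m_{k+1})/d_{k+1}⌋ (starting m₀ = 0, d₀ = 1), with convergents p_k = a_k·p_{k-1} + p_{k-2}, q_k = a_k·q_{k-1} + q_{k-2} (p₋₁ = 1, q₋₁ = 0):
  k = 0: a₀ = 5; p₀/q₀ = 5/1; p₀² − 30·q₀² = 25 − 30 = -5.
  k = 1: m = 5, d = 5, a = ⌊(5 + 5)/5⌋ = 2; p/q = (2·5 + 1)/(2·1 + 0) = 11/2; p² − 30·q² = 121 − 120 = 1.
  The first convergent with p² − 30·q² = 1 gives the fundamental solution (x₁, y₁) = (11, 2).
Step 2: Apply the recurrence (x_{n+1}, y_{n+1}) = (x₁x_n + 30y₁y_n, x₁y_n + y₁x_n) repeatedly.
  From (x_1, y_1) = (11, 2): x_2 = 11·11 + 30·2·2 = 241; y_2 = 11·2 + 2·11 = 44.
  From (x_2, y_2) = (241, 44): x_3 = 11·241 + 30·2·44 = 5291; y_3 = 11·44 + 2·241 = 966.
Step 3: Verify x_3² - 30·y_3² = 27994681 - 27994680 = 1 (should be 1). ✓

(x_1, y_1) = (11, 2); (x_3, y_3) = (5291, 966).


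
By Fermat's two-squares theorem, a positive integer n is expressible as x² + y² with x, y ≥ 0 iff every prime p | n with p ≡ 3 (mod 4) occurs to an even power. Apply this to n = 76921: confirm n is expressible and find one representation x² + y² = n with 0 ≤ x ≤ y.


Step 1: Factor n = 76921 = 13 · 61 · 97.
Step 2: Check the mod-4 condition on each prime factor: 13 ≡ 1 (mod 4), exponent 1; 61 ≡ 1 (mod 4), exponent 1; 97 ≡ 1 (mod 4), exponent 1.
All primes ≡ 3 (mod 4) appear to even exponent (or don't appear), so by the two-squares theorem n IS expressible as a sum of two squares.
Step 3: Build a representation. Here n = 13 · 61 · 97 is a product of primes ≡ 1 (mod 4). Each prime p ≡ 1 (mod 4) is itself a sum of two squares; find a² by testing p − a² for a perfect square:
  13: 13 − 1² = 12, 13 − 2² = 9 = 3² ⇒ 13 = 2² + 3².
  61: 61 − 1² = 60, 61 − 2² = 57, 61 − 3² = 52, 61 − 4² = 45, 61 − 5² = 36 = 6² ⇒ 61 = 5² + 6².
  97: 97 − 1² = 96, 97 − 2² = 93, 97 − 3² = 88, 97 − 4² = 81 = 9² ⇒ 97 = 4² + 9².
  Combine using the Brahmagupta–Fibonacci identity (a² + b²)(c² + d²) = (ac − bd)² + (ad + bc)² = (ac + bd)² + (ad − bc)²:
  13 · 61 = 793: from (2² + 3²)(5² + 6²), take (2·5 − 3·6, 2·6 + 3·5) = (10 − 18, 12 + 15) = (-8, 27); dropping signs (only squares matter) gives (8, 27); check 8² + 27² = 64 + 729 = 793 ✓.
  793 · 97 = 76921: from (8² + 27²)(4² + 9²), take (8·4 − 27·9, 8·9 + 27·4) = (32 − 243, 72 + 108) = (-211, 180); dropping signs (only squares matter) gives (211, 180); check 211² + 180² = 44521 + 32400 = 76921 ✓.
Step 4: Order so x ≤ y and verify: 180² + 211² = 32400 + 44521 = 76921 = n. ✓

n = 76921 = 180² + 211² (one valid representation with x ≤ y).


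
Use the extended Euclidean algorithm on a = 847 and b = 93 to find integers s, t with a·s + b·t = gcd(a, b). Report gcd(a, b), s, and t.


Euclidean algorithm on (847, 93) — divide until remainder is 0:
  847 = 9 · 93 + 10
  93 = 9 · 10 + 3
  10 = 3 · 3 + 1
  3 = 3 · 1 + 0
gcd(847, 93) = 1.
Track Bezout coefficients alongside the remainders: start with r₀ = 847 = a·1 + b·0 (s = 1, t = 0) and r₁ = 93 = a·0 + b·1 (s = 0, t = 1); each new remainder r_{k+1} = r_{k-1} − q_k·r_k inherits s_{k+1} = s_{k-1} − q_k·s_k, t_{k+1} = t_{k-1} − q_k·t_k, so r_k = a·s_k + b·t_k at every step:
  q = 9: r = 10, s = 1 − 9·0 = 1, t = 0 − 9·1 = -9  (check: 847·1 + 93·(-9) = 10)
  q = 9: r = 3, s = 0 − 9·1 = -9, t = 1 − 9·(-9) = 82  (check: 847·(-9) + 93·82 = 3)
  q = 3: r = 1, s = 1 − 3·(-9) = 28, t = -9 − 3·82 = -255  (check: 847·28 + 93·(-255) = 1)
The row with r = 1 (the gcd) gives the Bezout coefficients s = 28, t = -255.
Result: 847 · (28) + 93 · (-255) = 1.

gcd(847, 93) = 1; s = 28, t = -255 (check: 847·28 + 93·(-255) = 1).


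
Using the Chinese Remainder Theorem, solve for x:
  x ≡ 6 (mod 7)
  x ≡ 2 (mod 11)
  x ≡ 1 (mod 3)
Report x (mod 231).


Moduli 7, 11, 3 are pairwise coprime; by CRT there is a unique solution modulo M = 7 · 11 · 3 = 231.
Solve pairwise, accumulating the modulus:
  Start with x ≡ 6 (mod 7).
  Combine with x ≡ 2 (mod 11): since gcd(7, 11) = 1, we get a unique residue mod 77.
    Write x = 6 + 7·t and substitute into x ≡ 2 (mod 11): 7·t ≡ 2 − 6 = -4 (mod 11).
    Reduce coefficients mod 11: 7·t ≡ 7 (mod 11).
    The inverse of 7 mod 11 is 8 (since 7·8 = 56 = 5·11 + 1), so t ≡ 8·7 = 56 ≡ 1 (mod 11).
    Then x = 6 + 7·1 = 13, valid modulo lcm(7, 11) = 77: x ≡ 13 (mod 77).
  Combine with x ≡ 1 (mod 3): since gcd(77, 3) = 1, we get a unique residue mod 231.
    Write x = 13 + 77·t and substitute into x ≡ 1 (mod 3): 77·t ≡ 1 − 13 = -12 (mod 3).
    Reduce coefficients mod 3: 2·t ≡ 0 (mod 3).
    The inverse of 2 mod 3 is 2 (since 2·2 = 4 = 1·3 + 1), so t ≡ 2·0 = 0 ≡ 0 (mod 3).
    Then x = 13 + 77·0 = 13, valid modulo lcm(77, 3) = 231: x ≡ 13 (mod 231).
Verify: 13 mod 7 = 6 ✓, 13 mod 11 = 2 ✓, 13 mod 3 = 1 ✓.

x ≡ 13 (mod 231).


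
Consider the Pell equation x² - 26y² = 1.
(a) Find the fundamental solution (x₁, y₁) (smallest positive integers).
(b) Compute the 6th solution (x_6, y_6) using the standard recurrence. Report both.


Step 1: Find the fundamental solution (x₁, y₁) of x² - 26y² = 1.
  Expand √26 as a continued fraction. a₀ = ⌊√26⌋ = 5; iterate m_{k+1} = d_k·a_k − m_k, d_{k+1} = (26 − m_{k+1}²)/d_k, a_{k+1} = ⌊(a₀ + m_{k+1})/d_{k+1}⌋ (starting m₀ = 0, d₀ = 1), with convergents p_k = a_k·p_{k-1} + p_{k-2}, q_k = a_k·q_{k-1} + q_{k-2} (p₋₁ = 1, q₋₁ = 0):
  k = 0: a₀ = 5; p₀/q₀ = 5/1; p₀² − 26·q₀² = 25 − 26 = -1.
  k = 1: m = 5, d = 1, a = ⌊(5 + 5)/1⌋ = 10; p/q = (10·5 + 1)/(10·1 + 0) = 51/10; p² − 26·q² = 2601 − 2600 = 1.
  The first convergent with p² − 26·q² = 1 gives the fundamental solution (x₁, y₁) = (51, 10).
Step 2: Apply the recurrence (x_{n+1}, y_{n+1}) = (x₁x_n + 26y₁y_n, x₁y_n + y₁x_n) repeatedly.
  From (x_1, y_1) = (51, 10): x_2 = 51·51 + 26·10·10 = 5201; y_2 = 51·10 + 10·51 = 1020.
  From (x_2, y_2) = (5201, 1020): x_3 = 51·5201 + 26·10·1020 = 530451; y_3 = 51·1020 + 10·5201 = 104030.
  From (x_3, y_3) = (530451, 104030): x_4 = 51·530451 + 26·10·104030 = 54100801; y_4 = 51·104030 + 10·530451 = 10610040.
  From (x_4, y_4) = (54100801, 10610040): x_5 = 51·54100801 + 26·10·10610040 = 5517751251; y_5 = 51·10610040 + 10·54100801 = 1082120050.
  From (x_5, y_5) = (5517751251, 1082120050): x_6 = 51·5517751251 + 26·10·1082120050 = 562756526801; y_6 = 51·1082120050 + 10·5517751251 = 110365635060.
Step 3: Verify x_6² - 26·y_6² = 316694908457124631293601 - 316694908457124631293600 = 1 (should be 1). ✓

(x_1, y_1) = (51, 10); (x_6, y_6) = (562756526801, 110365635060).
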